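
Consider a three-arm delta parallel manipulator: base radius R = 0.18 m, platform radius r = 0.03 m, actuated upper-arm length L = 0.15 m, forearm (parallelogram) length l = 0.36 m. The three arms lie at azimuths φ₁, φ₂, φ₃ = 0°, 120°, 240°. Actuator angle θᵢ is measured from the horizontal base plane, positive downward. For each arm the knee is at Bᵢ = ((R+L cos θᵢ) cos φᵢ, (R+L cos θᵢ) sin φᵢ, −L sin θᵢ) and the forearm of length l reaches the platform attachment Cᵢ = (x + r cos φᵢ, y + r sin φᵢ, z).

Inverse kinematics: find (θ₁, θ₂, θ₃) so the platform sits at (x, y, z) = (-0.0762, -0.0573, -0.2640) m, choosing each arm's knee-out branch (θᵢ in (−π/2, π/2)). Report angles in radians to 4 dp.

arm 1 (φ=0.0°): x'=-0.0762, y'=-0.0573
  e−x'=0.2262;  (l²−L²−(e−x')²−y'²−z²)/2L = -0.0568
  √(A²+B²)=0.3477;  θ1 = -0.8624+1.7350 ≈ 0.8726
arm 2 (φ=120.0°): x'=-0.0115, y'=0.0946
  A=0.1615, B=-0.2640, C=(l²−L²−A²−y'²−z²)/(2L)=0.0079
  γ=atan2(-0.2640,0.1615)=-1.0217;  ψ=arccos(0.0254)=1.5454;  θ2=γ+ψ≈0.5237
arm 3 (φ=240.0°): x'=0.0877, y'=-0.0373
  A cos θ + B sin θ = C:  0.0623·cos θ + -0.2640·sin θ = 0.1071
  γ=atan2(-0.2640,0.0623)=-1.3391;  ψ=arccos(0.3949)=1.1649;  θ3=γ+ψ≈-0.1743

θ₁ = 0.8726, θ₂ = 0.5237, θ₃ = -0.1743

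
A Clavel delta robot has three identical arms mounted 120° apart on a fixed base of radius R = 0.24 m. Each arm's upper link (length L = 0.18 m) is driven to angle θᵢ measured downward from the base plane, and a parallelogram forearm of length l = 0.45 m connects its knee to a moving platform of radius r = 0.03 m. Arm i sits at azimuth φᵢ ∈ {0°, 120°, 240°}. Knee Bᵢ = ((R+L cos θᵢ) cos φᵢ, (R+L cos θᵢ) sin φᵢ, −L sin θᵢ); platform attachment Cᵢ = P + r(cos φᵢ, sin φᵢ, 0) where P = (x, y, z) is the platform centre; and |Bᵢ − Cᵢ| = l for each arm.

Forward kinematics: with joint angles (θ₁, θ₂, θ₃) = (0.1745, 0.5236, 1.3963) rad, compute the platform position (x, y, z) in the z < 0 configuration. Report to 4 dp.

(0.1148, 0.1243, -0.3671)

centre 1 = (0.3873·cos0.0°, 0.3873·sin0.0°, -0.0313) = (0.3873, 0.0000, -0.0313)
centre 2 = (0.3659·cos120.0°, 0.3659·sin120.0°, -0.0900) = (-0.1829, 0.3169, -0.0900)
centre 3 = (0.2413·cos240.0°, 0.2413·sin240.0°, -0.1773) = (-0.1206, -0.2089, -0.1773)
eliminate P² terms by subtracting sphere 1 from 2 and 3
linear system: -1.1404x+0.6337y = -0.0090−-0.1175z; -1.0158x+-0.4179y = -0.0613−-0.2920z
det = 1.1203;  x = 0.0380+-0.2090z,  y = 0.0543+-0.1907z
quadratic in z: (1.0801)z²+(0.1878)z+(-0.0766)=0, √Δ=0.6052 → z ∈ {-0.3671, 0.1932}; z = -0.3671 (taking z<0)
x = 0.1148, y = 0.1243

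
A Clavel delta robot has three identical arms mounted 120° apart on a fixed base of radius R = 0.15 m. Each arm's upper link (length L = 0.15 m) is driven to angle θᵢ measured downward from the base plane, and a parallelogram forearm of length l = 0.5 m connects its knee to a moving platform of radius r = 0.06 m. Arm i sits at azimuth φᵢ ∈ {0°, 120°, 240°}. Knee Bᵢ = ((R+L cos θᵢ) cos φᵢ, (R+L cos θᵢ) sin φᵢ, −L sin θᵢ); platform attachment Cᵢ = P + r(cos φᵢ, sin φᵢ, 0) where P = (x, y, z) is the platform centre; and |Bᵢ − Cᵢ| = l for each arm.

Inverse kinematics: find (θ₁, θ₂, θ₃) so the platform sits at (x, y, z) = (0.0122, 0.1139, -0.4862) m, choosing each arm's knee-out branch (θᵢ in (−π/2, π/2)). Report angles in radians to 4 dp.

θ₁ = 0.3488, θ₂ = 0.0872, θ₃ = 0.6979

φ1=0.0° → target in arm frame (0.0122, 0.1139)
  A cos θ + B sin θ = C:  0.0778·cos θ + -0.4862·sin θ = -0.0931
  √(A²+B²)=0.4924;  θ1 = -1.4121+1.7609 ≈ 0.3488
arm 2 (φ=120.0°): x'=0.0925, y'=-0.0675
  e−x'=-0.0025;  (l²−L²−(e−x')²−y'²−z²)/2L = -0.0449
  √(A²+B²)=0.4862;  θ2 = -1.5760+1.6632 ≈ 0.0872
arm 3 (φ=240.0°): x'=-0.1047, y'=-0.0464
  e−x'=0.1947;  (l²−L²−(e−x')²−y'²−z²)/2L = -0.1632
  θ3 = atan2(B,A) + arccos(C/0.5238) = 0.6979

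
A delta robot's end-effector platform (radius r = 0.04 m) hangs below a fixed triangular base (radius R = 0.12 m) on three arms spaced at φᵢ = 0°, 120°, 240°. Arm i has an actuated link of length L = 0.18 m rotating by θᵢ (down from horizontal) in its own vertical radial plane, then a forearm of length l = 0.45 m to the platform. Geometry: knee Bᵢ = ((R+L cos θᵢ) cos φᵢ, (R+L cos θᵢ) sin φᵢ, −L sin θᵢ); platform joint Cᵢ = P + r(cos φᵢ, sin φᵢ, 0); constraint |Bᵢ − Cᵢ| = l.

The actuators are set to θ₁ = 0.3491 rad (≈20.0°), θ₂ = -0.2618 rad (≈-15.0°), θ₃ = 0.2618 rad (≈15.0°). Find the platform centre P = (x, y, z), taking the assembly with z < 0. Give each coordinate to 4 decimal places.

φ1=0.0°: virtual centre (0.2491, 0.0000, -0.0616), radius l
S2 = (0.2539·cos120.0°, 0.2539·sin120.0°, 0.0466) = (-0.1269, 0.2199, 0.0466)
S3 = (0.2539·cos240.0°, 0.2539·sin240.0°, -0.0466) = (-0.1269, -0.2199, -0.0466)
|S₂|²−|S₁|² = 0.0008;  |S₃|²−|S₁|² = 0.0008
plane₁₂: -0.7522x+0.4397y+0.2163z = 0.0008
Cramer: x(z) = -0.0010+0.1637z;  y(z) = 0.0000-0.2119z
into |P−S₁|² = l²: 1.0717z² + 0.0412z + -0.1361 = 0;  Δ = 0.5853;  z = -0.3762 or 0.3377 → z<0 root = -0.3762
x = -0.0626, y = 0.0797

(-0.0626, 0.0797, -0.3762)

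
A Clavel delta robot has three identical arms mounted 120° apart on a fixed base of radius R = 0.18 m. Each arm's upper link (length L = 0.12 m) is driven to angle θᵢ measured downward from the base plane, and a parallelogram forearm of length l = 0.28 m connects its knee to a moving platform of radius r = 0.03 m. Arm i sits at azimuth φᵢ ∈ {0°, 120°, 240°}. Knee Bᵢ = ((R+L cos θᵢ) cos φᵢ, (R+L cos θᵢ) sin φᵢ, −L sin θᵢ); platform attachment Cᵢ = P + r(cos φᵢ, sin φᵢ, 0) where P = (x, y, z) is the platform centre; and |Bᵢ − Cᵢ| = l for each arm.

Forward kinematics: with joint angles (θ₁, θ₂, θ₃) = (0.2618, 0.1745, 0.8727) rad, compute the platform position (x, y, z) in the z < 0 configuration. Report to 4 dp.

arm 1 at φ=0.0°: (R−r)+L cos θ1 = 0.2659;  S1 = (0.2659, 0.0000, -0.0311)
arm 2 at φ=120.0°: (R−r)+L cos θ2 = 0.2682;  S2 = (-0.1341, 0.2322, -0.0208)
φ3=240.0°: virtual centre (-0.1136, -0.1967, -0.0919), radius l
|S₂|²−|S₁|² = 0.0007;  |S₃|²−|S₁|² = -0.0116
plane₁₂: -0.8000x+0.4645y+0.0204z = 0.0007
det = 0.6673;  x = 0.0077+-0.0727z,  y = 0.0147+-0.1692z
quadratic in z: (1.0339)z²+(0.0947)z+(-0.0105)=0, √Δ=0.2293 → z ∈ {-0.1567, 0.0651}; z = -0.1567 (taking z<0)
x = 0.0191, y = 0.0412

(0.0191, 0.0412, -0.1567)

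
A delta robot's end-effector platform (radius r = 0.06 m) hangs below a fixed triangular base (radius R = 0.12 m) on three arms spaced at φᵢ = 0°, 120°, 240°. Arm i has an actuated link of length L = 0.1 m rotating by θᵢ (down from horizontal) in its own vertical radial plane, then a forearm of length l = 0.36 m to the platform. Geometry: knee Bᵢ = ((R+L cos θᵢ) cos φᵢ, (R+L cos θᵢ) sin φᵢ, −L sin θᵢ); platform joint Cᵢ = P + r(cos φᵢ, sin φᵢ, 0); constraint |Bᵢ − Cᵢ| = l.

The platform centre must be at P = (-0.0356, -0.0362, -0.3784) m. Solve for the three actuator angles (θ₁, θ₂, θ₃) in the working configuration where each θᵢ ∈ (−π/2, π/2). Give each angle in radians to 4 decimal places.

arm 1 (φ=0.0°): x'=-0.0356, y'=-0.0362
  A cos θ + B sin θ = C:  0.0956·cos θ + -0.3784·sin θ = -0.1702
  √(A²+B²)=0.3903;  θ1 = -1.3233+2.0220 ≈ 0.6987
arm 2 (φ=120.0°): x'=-0.0136, y'=0.0489
  e−x'=0.0736;  (l²−L²−(e−x')²−y'²−z²)/2L = -0.1570
  √(A²+B²)=0.3855;  θ2 = -1.3788+1.9901 ≈ 0.6113
rotate P by −φ3: (0.0492, -0.0127, -0.3784)
  A=0.0108, B=-0.3784, C=(l²−L²−A²−y'²−z²)/(2L)=-0.1193
  γ=atan2(-0.3784,0.0108)=-1.5421;  ψ=arccos(-0.3152)=1.8915;  θ3=γ+ψ≈0.3494

θ₁ = 0.6987, θ₂ = 0.6113, θ₃ = 0.3494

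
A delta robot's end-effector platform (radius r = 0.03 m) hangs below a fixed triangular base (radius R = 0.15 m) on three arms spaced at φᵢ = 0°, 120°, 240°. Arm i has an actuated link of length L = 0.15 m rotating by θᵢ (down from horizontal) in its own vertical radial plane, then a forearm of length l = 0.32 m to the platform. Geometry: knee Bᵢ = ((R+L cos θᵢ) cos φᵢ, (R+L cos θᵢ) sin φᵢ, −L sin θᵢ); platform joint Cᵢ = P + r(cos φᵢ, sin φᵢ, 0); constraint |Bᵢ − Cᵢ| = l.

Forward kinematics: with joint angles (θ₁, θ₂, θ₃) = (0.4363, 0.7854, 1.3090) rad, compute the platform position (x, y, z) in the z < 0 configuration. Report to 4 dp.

(0.0846, 0.0705, -0.3243)

φ1=0.0°: virtual centre (0.2559, 0.0000, -0.0634), radius l
φ2=120.0°: virtual centre (-0.1130, 0.1958, -0.1061), radius l
O3 = (0.1588·cos240.0°, 0.1588·sin240.0°, -0.1449) = (-0.0794, -0.1375, -0.1449)
eliminate P² terms by subtracting sphere 1 from 2 and 3
[-0.7380 0.3916 -0.0854]·P = -0.0072;  [-0.6707 -0.2751 -0.1630]·P = -0.0233
det = 0.4656;  x = 0.0238+-0.1875z,  y = 0.0266+-0.1354z
into |P−O₁|² = l²: 1.0535z² + 0.2066z + -0.0438 = 0;  Δ = 0.2273;  z = -0.3243 or 0.1282 → z<0 root = -0.3243
x = 0.0846, y = 0.0705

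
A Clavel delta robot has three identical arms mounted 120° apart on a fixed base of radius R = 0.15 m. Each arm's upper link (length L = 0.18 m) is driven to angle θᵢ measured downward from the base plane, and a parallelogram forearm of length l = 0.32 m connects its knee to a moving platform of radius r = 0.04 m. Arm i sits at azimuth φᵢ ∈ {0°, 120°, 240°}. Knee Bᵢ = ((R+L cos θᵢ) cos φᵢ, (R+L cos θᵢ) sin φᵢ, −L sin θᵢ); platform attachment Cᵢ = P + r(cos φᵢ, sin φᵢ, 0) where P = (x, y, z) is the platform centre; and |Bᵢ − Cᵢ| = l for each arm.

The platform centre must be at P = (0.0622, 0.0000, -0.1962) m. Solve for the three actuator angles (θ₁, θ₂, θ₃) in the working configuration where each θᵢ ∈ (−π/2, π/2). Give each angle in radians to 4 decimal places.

θ₁ = -0.1747, θ₂ = 0.5234, θ₃ = 0.5234

rotate P by −φ1: (0.0622, 0.0000, -0.1962)
  A cos θ + B sin θ = C:  0.0478·cos θ + -0.1962·sin θ = 0.0812
  √(A²+B²)=0.2019;  θ1 = -1.3318+1.1572 ≈ -0.1747
φ2=120.0° → target in arm frame (-0.0311, -0.0539)
  A cos θ + B sin θ = C:  0.1411·cos θ + -0.1962·sin θ = 0.0242
  θ2 = atan2(B,A) + arccos(C/0.2417) = 0.5234
φ3=240.0° → target in arm frame (-0.0311, 0.0539)
  A=0.1411, B=-0.1962, C=(l²−L²−A²−y'²−z²)/(2L)=0.0242
  θ3 = atan2(B,A) + arccos(C/0.2417) = 0.5234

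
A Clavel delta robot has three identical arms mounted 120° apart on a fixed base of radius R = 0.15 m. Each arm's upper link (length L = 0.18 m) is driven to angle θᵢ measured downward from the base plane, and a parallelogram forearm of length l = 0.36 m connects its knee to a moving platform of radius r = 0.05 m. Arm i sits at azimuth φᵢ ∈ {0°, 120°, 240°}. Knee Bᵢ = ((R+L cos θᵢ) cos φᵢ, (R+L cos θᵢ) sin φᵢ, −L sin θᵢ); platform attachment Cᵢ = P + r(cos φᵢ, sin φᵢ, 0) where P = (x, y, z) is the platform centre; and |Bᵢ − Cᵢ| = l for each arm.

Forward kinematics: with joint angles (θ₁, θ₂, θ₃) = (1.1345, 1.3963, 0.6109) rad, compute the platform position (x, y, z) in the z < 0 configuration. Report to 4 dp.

(-0.0175, -0.1310, -0.4370)

arm 1 at φ=0.0°: e+L cos θ1 = 0.1761;  O1 = (0.1761, 0.0000, -0.1631)
arm 2 at φ=120.0°: e+L cos θ2 = 0.1313;  O2 = (-0.0656, 0.1137, -0.1773)
φ3=240.0°: virtual centre (-0.1237, -0.2143, -0.1032), radius l
|O₂|²−|O₁|² = -0.0090;  |O₃|²−|O₁|² = 0.0143
[-0.4834 0.2273 -0.0283]·P = -0.0090;  [-0.5996 -0.4286 0.1198]·P = 0.0143
Cramer: x(z) = 0.0017+0.0440z;  y(z) = -0.0357+0.2179z
sphere 1 gives Az²+Bz+C=0 with A=1.0494, B=0.2954, C=-0.0713;  B²−4AC=0.3866;  roots -0.4370, 0.1555;  negative root z = -0.4370
x = -0.0175, y = -0.1310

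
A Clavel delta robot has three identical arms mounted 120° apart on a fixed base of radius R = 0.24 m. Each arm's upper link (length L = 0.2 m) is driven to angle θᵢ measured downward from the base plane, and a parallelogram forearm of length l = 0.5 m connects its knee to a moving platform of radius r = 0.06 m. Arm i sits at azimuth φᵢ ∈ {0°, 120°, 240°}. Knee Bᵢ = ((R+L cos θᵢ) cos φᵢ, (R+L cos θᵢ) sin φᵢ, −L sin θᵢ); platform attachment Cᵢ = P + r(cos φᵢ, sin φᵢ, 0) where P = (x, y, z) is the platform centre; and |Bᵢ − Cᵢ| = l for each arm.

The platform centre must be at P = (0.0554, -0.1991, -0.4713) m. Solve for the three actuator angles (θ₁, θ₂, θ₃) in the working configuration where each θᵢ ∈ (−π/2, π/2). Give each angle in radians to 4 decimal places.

φ1=0.0° → target in arm frame (0.0554, -0.1991)
  A cos θ + B sin θ = C:  0.1246·cos θ + -0.4713·sin θ = -0.1682
  γ=atan2(-0.4713,0.1246)=-1.3123;  ψ=arccos(-0.3451)=1.9231;  θ1=γ+ψ≈0.6108
rotate P by −φ2: (-0.2001, 0.0516, -0.4713)
  A=0.3801, B=-0.4713, C=(l²−L²−A²−y'²−z²)/(2L)=-0.3982
  γ=atan2(-0.4713,0.3801)=-0.8921;  ψ=arccos(-0.6576)=2.2885;  θ2=γ+ψ≈1.3964
arm 3 (φ=240.0°): x'=0.1447, y'=0.1475
  A cos θ + B sin θ = C:  0.0353·cos θ + -0.4713·sin θ = -0.0878
  √(A²+B²)=0.4726;  θ3 = -1.4961+1.7577 ≈ 0.2616

θ₁ = 0.6108, θ₂ = 1.3964, θ₃ = 0.2616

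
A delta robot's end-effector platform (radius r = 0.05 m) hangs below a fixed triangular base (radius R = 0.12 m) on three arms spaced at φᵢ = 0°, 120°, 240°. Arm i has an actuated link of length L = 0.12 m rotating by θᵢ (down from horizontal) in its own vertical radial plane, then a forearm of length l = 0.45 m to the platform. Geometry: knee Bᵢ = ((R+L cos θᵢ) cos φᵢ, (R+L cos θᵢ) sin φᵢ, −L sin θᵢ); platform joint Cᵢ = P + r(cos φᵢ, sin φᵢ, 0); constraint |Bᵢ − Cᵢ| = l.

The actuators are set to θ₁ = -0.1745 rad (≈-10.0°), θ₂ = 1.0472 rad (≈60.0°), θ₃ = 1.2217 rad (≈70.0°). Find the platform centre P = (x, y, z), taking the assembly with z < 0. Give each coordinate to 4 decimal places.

(0.2410, 0.0353, -0.4247)

φ1=0.0°: virtual centre (0.1882, 0.0000, 0.0208), radius l
φ2=120.0°: virtual centre (-0.0650, 0.1126, -0.1039), radius l
centre 3 = (0.1110·cos240.0°, 0.1110·sin240.0°, -0.1128) = (-0.0555, -0.0962, -0.1128)
subtract pairs → two planes through P
[-0.5064 0.2252 -0.2495]·P = -0.0081;  [-0.4874 -0.1923 -0.2672]·P = -0.0108
Cramer: x(z) = 0.0193-0.5221z;  y(z) = 0.0072-0.0660z
sphere 1 gives Az²+Bz+C=0 with A=1.2770, B=0.1337, C=-0.1735;  B²−4AC=0.9041;  roots -0.4247, 0.3199;  negative root z = -0.4247
x = 0.2410, y = 0.0353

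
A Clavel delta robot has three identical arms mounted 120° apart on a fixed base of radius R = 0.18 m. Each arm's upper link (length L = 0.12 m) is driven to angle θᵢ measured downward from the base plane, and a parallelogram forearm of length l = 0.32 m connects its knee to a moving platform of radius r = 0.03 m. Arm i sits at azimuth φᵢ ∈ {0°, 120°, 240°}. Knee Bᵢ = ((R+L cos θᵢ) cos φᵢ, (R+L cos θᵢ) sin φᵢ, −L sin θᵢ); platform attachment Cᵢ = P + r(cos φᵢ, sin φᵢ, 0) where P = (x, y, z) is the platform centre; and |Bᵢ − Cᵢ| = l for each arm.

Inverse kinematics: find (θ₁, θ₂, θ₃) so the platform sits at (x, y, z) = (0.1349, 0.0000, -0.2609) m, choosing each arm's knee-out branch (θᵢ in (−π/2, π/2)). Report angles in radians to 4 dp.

θ₁ = -0.2617, θ₂ = 1.2219, θ₃ = 1.2219

arm 1 (φ=0.0°): x'=0.1349, y'=0.0000
  A=0.0151, B=-0.2609, C=(l²−L²−A²−y'²−z²)/(2L)=0.0821
  √(A²+B²)=0.2613;  θ1 = -1.5130+1.2512 ≈ -0.2617
rotate P by −φ2: (-0.0674, -0.1168, -0.2609)
  e−x'=0.2174;  (l²−L²−(e−x')²−y'²−z²)/2L = -0.1708
  √(A²+B²)=0.3396;  θ2 = -0.8760+2.0979 ≈ 1.2219
φ3=240.0° → target in arm frame (-0.0675, 0.1168)
  e−x'=0.2175;  (l²−L²−(e−x')²−y'²−z²)/2L = -0.1708
  θ3 = atan2(B,A) + arccos(C/0.3396) = 1.2219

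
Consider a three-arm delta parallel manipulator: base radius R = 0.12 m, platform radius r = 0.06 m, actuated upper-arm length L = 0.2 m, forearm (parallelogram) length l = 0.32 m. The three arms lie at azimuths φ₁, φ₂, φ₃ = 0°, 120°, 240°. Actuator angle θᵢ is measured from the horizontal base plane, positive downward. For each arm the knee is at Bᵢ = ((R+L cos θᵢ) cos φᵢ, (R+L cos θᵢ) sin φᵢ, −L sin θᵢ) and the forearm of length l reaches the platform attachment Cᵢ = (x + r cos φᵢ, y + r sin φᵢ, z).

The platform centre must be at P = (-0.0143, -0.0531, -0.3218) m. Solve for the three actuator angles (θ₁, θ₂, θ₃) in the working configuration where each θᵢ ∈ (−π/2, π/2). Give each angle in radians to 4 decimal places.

arm 1 (φ=0.0°): x'=-0.0143, y'=-0.0531
  A cos θ + B sin θ = C:  0.0743·cos θ + -0.3218·sin θ = -0.1237
  √(A²+B²)=0.3303;  θ1 = -1.3439+1.9548 ≈ 0.6109
arm 2 (φ=120.0°): x'=-0.0388, y'=0.0389
  e−x'=0.0988;  (l²−L²−(e−x')²−y'²−z²)/2L = -0.1311
  γ=atan2(-0.3218,0.0988)=-1.2728;  ψ=arccos(-0.3894)=1.9708;  θ2=γ+ψ≈0.6980
arm 3 (φ=240.0°): x'=0.0531, y'=0.0142
  A=0.0069, B=-0.3218, C=(l²−L²−A²−y'²−z²)/(2L)=-0.1035
  γ=atan2(-0.3218,0.0069)=-1.5495;  ψ=arccos(-0.3216)=1.8982;  θ3=γ+ψ≈0.3487

θ₁ = 0.6109, θ₂ = 0.6980, θ₃ = 0.3487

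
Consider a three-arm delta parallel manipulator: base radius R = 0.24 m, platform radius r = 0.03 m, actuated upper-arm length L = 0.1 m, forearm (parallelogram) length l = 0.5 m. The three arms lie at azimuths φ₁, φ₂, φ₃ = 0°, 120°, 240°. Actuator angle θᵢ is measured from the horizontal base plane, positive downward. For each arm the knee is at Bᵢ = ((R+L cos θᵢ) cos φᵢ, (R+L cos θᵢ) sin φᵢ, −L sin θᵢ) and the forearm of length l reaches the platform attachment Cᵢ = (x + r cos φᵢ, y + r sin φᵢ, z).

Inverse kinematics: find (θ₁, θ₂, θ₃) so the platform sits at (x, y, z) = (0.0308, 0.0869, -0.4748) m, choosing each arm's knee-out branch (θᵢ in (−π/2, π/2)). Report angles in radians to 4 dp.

arm 1 (φ=0.0°): x'=0.0308, y'=0.0869
  A cos θ + B sin θ = C:  0.1792·cos θ + -0.4748·sin θ = -0.1255
  √(A²+B²)=0.5075;  θ1 = -1.2099+1.8207 ≈ 0.6108
arm 2 (φ=120.0°): x'=0.0599, y'=-0.0701
  A cos θ + B sin θ = C:  0.1501·cos θ + -0.4748·sin θ = -0.0645
  θ2 = atan2(B,A) + arccos(C/0.4980) = 0.4361
rotate P by −φ3: (-0.0907, -0.0168, -0.4748)
  e−x'=0.3007;  (l²−L²−(e−x')²−y'²−z²)/2L = -0.3806
  √(A²+B²)=0.5620;  θ3 = -1.0063+2.3147 ≈ 1.3084

θ₁ = 0.6108, θ₂ = 0.4361, θ₃ = 1.3084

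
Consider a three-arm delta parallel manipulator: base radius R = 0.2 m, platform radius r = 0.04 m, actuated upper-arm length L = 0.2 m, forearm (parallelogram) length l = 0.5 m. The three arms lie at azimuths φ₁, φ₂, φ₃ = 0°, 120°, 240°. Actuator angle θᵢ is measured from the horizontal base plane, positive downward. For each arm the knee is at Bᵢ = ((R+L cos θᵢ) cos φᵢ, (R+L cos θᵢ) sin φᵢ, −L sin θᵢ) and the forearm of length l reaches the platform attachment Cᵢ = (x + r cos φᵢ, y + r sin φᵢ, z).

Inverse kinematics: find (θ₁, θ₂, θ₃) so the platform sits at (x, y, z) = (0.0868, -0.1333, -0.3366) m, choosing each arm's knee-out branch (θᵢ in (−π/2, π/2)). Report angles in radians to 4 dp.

φ1=0.0° → target in arm frame (0.0868, -0.1333)
  A cos θ + B sin θ = C:  0.0732·cos θ + -0.3366·sin θ = 0.1839
  γ=atan2(-0.3366,0.0732)=-1.3567;  ψ=arccos(0.5340)=1.0075;  θ1=γ+ψ≈-0.3491
φ2=120.0° → target in arm frame (-0.1588, -0.0085)
  A cos θ + B sin θ = C:  0.3188·cos θ + -0.3366·sin θ = -0.0126
  γ=atan2(-0.3366,0.3188)=-0.8125;  ψ=arccos(-0.0271)=1.5979;  θ2=γ+ψ≈0.7854
rotate P by −φ3: (0.0720, 0.1418, -0.3366)
  e−x'=0.0880;  (l²−L²−(e−x')²−y'²−z²)/2L = 0.1721
  θ3 = atan2(B,A) + arccos(C/0.3479) = -0.2620

θ₁ = -0.3491, θ₂ = 0.7854, θ₃ = -0.2620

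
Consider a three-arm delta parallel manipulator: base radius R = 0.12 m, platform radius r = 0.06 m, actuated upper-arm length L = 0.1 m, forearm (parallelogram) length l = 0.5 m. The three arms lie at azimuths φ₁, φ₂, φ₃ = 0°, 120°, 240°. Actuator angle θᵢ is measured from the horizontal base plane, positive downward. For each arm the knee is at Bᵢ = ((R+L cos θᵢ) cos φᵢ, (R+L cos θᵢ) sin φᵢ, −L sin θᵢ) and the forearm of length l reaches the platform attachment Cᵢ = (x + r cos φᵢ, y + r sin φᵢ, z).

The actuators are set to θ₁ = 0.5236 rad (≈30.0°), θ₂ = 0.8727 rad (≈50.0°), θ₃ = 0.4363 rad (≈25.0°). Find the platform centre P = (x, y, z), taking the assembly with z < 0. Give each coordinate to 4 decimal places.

φ1=0.0°: virtual centre (0.1466, 0.0000, -0.0500), radius l
φ2=120.0°: virtual centre (-0.0621, 0.1076, -0.0766), radius l
centre 3 = (0.1506·cos240.0°, 0.1506·sin240.0°, -0.0423) = (-0.0753, -0.1305, -0.0423)
eliminate P² terms by subtracting sphere 1 from 2 and 3
[-0.4175 0.2153 -0.0532]·P = -0.0027;  [-0.4438 -0.2609 0.0155]·P = 0.0005
det = 0.2045;  x = 0.0029+-0.0516z,  y = -0.0068+0.1471z
sphere 1 gives Az²+Bz+C=0 with A=1.0243, B=0.1128, C=-0.2268;  B²−4AC=0.9420;  roots -0.5288, 0.4187;  negative root z = -0.5288
x = 0.0302, y = -0.0846

(0.0302, -0.0846, -0.5288)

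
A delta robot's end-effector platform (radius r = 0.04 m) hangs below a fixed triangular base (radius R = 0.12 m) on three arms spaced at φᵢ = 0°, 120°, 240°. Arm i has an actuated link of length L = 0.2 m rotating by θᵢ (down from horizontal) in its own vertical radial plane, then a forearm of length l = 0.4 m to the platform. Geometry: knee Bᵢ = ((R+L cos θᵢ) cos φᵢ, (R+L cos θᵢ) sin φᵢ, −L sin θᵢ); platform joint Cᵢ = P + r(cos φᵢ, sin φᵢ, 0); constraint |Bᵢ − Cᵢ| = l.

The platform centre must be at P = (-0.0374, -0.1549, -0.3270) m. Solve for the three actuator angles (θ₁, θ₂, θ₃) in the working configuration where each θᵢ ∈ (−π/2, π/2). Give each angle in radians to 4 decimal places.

θ₁ = 0.5234, θ₂ = 0.7853, θ₃ = -0.2620

φ1=0.0° → target in arm frame (-0.0374, -0.1549)
  A cos θ + B sin θ = C:  0.1174·cos θ + -0.3270·sin θ = -0.0618
  √(A²+B²)=0.3474;  θ1 = -1.2261+1.7495 ≈ 0.5234
arm 2 (φ=120.0°): x'=-0.1154, y'=0.1098
  e−x'=0.1954;  (l²−L²−(e−x')²−y'²−z²)/2L = -0.0930
  θ2 = atan2(B,A) + arccos(C/0.3810) = 0.7853
φ3=240.0° → target in arm frame (0.1528, 0.0451)
  e−x'=-0.0728;  (l²−L²−(e−x')²−y'²−z²)/2L = 0.0143
  √(A²+B²)=0.3350;  θ3 = -1.7900+1.5280 ≈ -0.2620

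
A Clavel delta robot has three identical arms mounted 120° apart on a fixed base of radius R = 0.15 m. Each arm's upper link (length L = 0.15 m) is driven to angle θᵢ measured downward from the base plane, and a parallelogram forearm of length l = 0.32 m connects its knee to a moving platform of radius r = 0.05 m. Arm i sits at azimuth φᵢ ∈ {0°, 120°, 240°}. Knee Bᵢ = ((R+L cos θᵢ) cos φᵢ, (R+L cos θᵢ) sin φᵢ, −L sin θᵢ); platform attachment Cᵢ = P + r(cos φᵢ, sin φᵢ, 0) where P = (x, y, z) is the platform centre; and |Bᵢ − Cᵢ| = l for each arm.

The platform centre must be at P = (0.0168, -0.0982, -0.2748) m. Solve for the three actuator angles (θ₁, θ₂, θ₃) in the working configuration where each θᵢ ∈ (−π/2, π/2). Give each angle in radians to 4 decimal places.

φ1=0.0° → target in arm frame (0.0168, -0.0982)
  A cos θ + B sin θ = C:  0.0832·cos θ + -0.2748·sin θ = -0.0406
  √(A²+B²)=0.2871;  θ1 = -1.2768+1.7127 ≈ 0.4359
arm 2 (φ=120.0°): x'=-0.0934, y'=0.0346
  A cos θ + B sin θ = C:  0.1934·cos θ + -0.2748·sin θ = -0.1141
  γ=atan2(-0.2748,0.1934)=-0.9574;  ψ=arccos(-0.3395)=1.9172;  θ2=γ+ψ≈0.9598
rotate P by −φ3: (0.0766, 0.0636, -0.2748)
  A cos θ + B sin θ = C:  0.0234·cos θ + -0.2748·sin θ = -0.0007
  θ3 = atan2(B,A) + arccos(C/0.2758) = 0.0873

θ₁ = 0.4359, θ₂ = 0.9598, θ₃ = 0.0873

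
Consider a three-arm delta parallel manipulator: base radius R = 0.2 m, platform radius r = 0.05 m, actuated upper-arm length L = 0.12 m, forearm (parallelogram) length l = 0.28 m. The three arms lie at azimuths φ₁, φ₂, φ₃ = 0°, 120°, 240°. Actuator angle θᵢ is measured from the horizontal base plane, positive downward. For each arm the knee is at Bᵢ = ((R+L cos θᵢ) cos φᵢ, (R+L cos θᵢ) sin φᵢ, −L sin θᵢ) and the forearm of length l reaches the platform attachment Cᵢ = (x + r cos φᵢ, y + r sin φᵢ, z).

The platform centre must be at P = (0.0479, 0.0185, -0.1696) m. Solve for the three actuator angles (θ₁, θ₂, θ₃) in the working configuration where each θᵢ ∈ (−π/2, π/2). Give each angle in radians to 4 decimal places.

θ₁ = 0.0009, θ₂ = 0.6105, θ₃ = 0.8730

φ1=0.0° → target in arm frame (0.0479, 0.0185)
  e−x'=0.1021;  (l²−L²−(e−x')²−y'²−z²)/2L = 0.1020
  √(A²+B²)=0.1980;  θ1 = -1.0289+1.0298 ≈ 0.0009
φ2=120.0° → target in arm frame (-0.0079, -0.0507)
  A=0.1579, B=-0.1696, C=(l²−L²−A²−y'²−z²)/(2L)=0.0322
  √(A²+B²)=0.2317;  θ2 = -0.8210+1.4315 ≈ 0.6105
φ3=240.0° → target in arm frame (-0.0400, 0.0322)
  A=0.1900, B=-0.1696, C=(l²−L²−A²−y'²−z²)/(2L)=-0.0079
  √(A²+B²)=0.2547;  θ3 = -0.7288+1.6018 ≈ 0.8730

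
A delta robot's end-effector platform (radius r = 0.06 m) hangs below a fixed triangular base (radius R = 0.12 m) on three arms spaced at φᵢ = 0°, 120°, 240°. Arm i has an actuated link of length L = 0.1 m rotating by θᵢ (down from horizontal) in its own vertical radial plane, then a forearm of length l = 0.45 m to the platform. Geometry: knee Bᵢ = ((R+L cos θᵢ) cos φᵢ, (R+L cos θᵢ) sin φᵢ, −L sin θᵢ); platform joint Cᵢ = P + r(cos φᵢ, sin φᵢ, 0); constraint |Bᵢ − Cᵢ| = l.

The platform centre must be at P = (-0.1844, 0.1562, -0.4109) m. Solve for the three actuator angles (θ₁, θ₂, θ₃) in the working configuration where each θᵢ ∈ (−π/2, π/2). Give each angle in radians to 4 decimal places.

arm 1 (φ=0.0°): x'=-0.1844, y'=0.1562
  A cos θ + B sin θ = C:  0.2444·cos θ + -0.4109·sin θ = -0.3023
  γ=atan2(-0.4109,0.2444)=-1.0342;  ψ=arccos(-0.6324)=2.2554;  θ1=γ+ψ≈1.2212
φ2=120.0° → target in arm frame (0.2275, 0.0816)
  A cos θ + B sin θ = C:  -0.1675·cos θ + -0.4109·sin θ = -0.0552
  θ2 = atan2(B,A) + arccos(C/0.4437) = -0.2623
arm 3 (φ=240.0°): x'=-0.0431, y'=-0.2378
  A=0.1031, B=-0.4109, C=(l²−L²−A²−y'²−z²)/(2L)=-0.2175
  γ=atan2(-0.4109,0.1031)=-1.3250;  ψ=arccos(-0.5135)=2.1101;  θ3=γ+ψ≈0.7851

θ₁ = 1.2212, θ₂ = -0.2623, θ₃ = 0.7851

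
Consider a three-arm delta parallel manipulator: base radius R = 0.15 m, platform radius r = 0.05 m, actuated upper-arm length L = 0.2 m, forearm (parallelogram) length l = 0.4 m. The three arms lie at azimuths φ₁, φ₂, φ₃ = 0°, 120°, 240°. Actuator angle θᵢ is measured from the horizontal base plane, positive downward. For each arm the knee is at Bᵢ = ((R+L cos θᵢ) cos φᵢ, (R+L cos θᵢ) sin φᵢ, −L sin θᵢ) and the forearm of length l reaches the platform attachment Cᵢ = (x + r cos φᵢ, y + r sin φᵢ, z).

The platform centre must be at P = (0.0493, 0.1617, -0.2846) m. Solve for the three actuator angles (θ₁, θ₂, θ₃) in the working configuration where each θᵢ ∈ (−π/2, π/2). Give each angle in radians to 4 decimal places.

φ1=0.0° → target in arm frame (0.0493, 0.1617)
  A=0.0507, B=-0.2846, C=(l²−L²−A²−y'²−z²)/(2L)=0.0257
  θ1 = atan2(B,A) + arccos(C/0.2891) = 0.0872
rotate P by −φ2: (0.1154, -0.1235, -0.2846)
  A=-0.0154, B=-0.2846, C=(l²−L²−A²−y'²−z²)/(2L)=0.0588
  √(A²+B²)=0.2850;  θ2 = -1.6248+1.3632 ≈ -0.2617
φ3=240.0° → target in arm frame (-0.1647, -0.0382)
  A cos θ + B sin θ = C:  0.2647·cos θ + -0.2846·sin θ = -0.0813
  √(A²+B²)=0.3887;  θ3 = -0.8216+1.7815 ≈ 0.9598

θ₁ = 0.0872, θ₂ = -0.2617, θ₃ = 0.9598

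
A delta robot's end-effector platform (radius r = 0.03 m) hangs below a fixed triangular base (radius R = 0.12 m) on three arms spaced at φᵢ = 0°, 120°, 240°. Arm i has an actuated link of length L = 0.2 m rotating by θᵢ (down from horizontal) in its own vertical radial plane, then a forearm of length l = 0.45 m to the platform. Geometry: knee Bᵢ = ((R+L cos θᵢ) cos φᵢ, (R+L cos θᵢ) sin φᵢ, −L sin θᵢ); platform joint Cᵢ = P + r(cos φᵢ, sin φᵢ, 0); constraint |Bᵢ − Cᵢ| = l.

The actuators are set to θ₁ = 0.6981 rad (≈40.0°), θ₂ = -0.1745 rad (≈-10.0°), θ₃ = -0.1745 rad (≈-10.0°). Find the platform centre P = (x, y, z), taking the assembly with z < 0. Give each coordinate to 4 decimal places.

O1 = (0.2432·cos0.0°, 0.2432·sin0.0°, -0.1286) = (0.2432, 0.0000, -0.1286)
φ2=120.0°: virtual centre (-0.1435, 0.2485, 0.0347), radius l
O3 = (0.2870·cos240.0°, 0.2870·sin240.0°, 0.0347) = (-0.1435, -0.2485, 0.0347)
subtract pairs → two planes through P
linear system: -0.7734x+0.4970y = 0.0079−0.3266z; -0.7734x+-0.4970y = 0.0079−0.3266z
det = 0.7688;  x = -0.0102+0.4222z,  y = 0.0000+0.0000z
into |P−O₁|² = l²: 1.1783z² + 0.0431z + -0.1218 = 0;  Δ = 0.5758;  z = -0.3403 or 0.3037 → z<0 root = -0.3403
x = -0.1539, y = 0.0000

(-0.1539, 0.0000, -0.3403)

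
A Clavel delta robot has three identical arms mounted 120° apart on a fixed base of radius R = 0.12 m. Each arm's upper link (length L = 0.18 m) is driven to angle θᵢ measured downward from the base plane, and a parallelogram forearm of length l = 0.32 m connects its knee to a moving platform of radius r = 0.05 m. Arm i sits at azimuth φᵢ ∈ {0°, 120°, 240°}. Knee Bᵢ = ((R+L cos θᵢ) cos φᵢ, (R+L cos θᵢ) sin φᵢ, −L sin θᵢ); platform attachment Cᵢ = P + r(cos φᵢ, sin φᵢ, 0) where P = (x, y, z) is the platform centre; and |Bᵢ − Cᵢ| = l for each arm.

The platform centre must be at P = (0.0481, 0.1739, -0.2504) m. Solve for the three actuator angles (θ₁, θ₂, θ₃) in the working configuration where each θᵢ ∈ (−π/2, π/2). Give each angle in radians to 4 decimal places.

θ₁ = 0.3490, θ₂ = -0.0871, θ₃ = 1.2219

φ1=0.0° → target in arm frame (0.0481, 0.1739)
  e−x'=0.0219;  (l²−L²−(e−x')²−y'²−z²)/2L = -0.0651
  θ1 = atan2(B,A) + arccos(C/0.2514) = 0.3490
rotate P by −φ2: (0.1266, -0.1286, -0.2504)
  e−x'=-0.0566;  (l²−L²−(e−x')²−y'²−z²)/2L = -0.0345
  γ=atan2(-0.2504,-0.0566)=-1.7929;  ψ=arccos(-0.1346)=1.7058;  θ2=γ+ψ≈-0.0871
arm 3 (φ=240.0°): x'=-0.1747, y'=-0.0453
  A cos θ + B sin θ = C:  0.2447·cos θ + -0.2504·sin θ = -0.1517
  θ3 = atan2(B,A) + arccos(C/0.3501) = 1.2219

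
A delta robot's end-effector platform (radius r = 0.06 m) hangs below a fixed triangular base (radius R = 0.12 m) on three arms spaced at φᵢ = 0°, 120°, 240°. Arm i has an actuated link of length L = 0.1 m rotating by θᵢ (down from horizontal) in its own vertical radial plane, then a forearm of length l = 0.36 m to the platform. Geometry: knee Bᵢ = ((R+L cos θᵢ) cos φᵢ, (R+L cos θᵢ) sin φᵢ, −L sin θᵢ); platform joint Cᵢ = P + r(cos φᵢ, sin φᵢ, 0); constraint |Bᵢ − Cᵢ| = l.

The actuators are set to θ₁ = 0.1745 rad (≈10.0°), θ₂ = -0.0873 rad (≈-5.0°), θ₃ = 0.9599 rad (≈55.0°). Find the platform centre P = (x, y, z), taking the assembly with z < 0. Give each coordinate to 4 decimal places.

(0.0442, 0.1389, -0.3292)

centre 1 = (0.1585·cos0.0°, 0.1585·sin0.0°, -0.0174) = (0.1585, 0.0000, -0.0174)
arm 2 at φ=120.0°: (R−r)+L cos θ2 = 0.1596;  centre 2 = (-0.0798, 0.1382, 0.0087)
centre 3 = (0.1174·cos240.0°, 0.1174·sin240.0°, -0.0819) = (-0.0587, -0.1016, -0.0819)
|centre ₂|²−|centre ₁|² = 0.0001;  |centre ₃|²−|centre ₁|² = -0.0049
linear system: -0.4766x+0.2765y = 0.0001−0.0522z; -0.4343x+-0.2033y = -0.0049−-0.1291z
Cramer: x(z) = 0.0062-0.1156z;  y(z) = 0.0111-0.3880z
into |P−centre ₁|² = l²: 1.1639z² + 0.0613z + -0.1060 = 0;  Δ = 0.4971;  z = -0.3292 or 0.2765 → z<0 root = -0.3292
x = 0.0442, y = 0.1389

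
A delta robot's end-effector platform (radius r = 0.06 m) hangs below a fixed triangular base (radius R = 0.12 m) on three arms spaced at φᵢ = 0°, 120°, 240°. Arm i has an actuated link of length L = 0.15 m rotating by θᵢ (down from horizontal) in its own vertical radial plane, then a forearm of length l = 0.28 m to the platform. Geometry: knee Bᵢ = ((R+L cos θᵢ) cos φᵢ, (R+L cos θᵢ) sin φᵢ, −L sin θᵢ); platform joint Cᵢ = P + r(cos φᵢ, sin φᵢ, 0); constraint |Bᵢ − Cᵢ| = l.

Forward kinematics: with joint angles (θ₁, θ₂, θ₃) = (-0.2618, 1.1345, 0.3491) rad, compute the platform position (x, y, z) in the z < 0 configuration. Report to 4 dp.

φ1=0.0°: virtual centre (0.2049, 0.0000, 0.0388), radius l
S2 = (0.1234·cos120.0°, 0.1234·sin120.0°, -0.1359) = (-0.0617, 0.1069, -0.1359)
arm 3 at φ=240.0°: ρ3 = 0.2010;  S3 = (-0.1005, -0.1740, -0.0513)
|S₂|²−|S₁|² = -0.0098;  |S₃|²−|S₁|² = -0.0005
[-0.5332 0.2137 -0.3495]·P = -0.0098;  [-0.6107 -0.3481 -0.1803]·P = -0.0005
Cramer: x(z) = 0.0111-0.5068z;  y(z) = -0.0181+0.3713z
into |P−S₁|² = l²: 1.3947z² + 0.1053z + -0.0390 = 0;  Δ = 0.2287;  z = -0.2092 or 0.1337 → z<0 root = -0.2092
x = 0.1171, y = -0.0958

(0.1171, -0.0958, -0.2092)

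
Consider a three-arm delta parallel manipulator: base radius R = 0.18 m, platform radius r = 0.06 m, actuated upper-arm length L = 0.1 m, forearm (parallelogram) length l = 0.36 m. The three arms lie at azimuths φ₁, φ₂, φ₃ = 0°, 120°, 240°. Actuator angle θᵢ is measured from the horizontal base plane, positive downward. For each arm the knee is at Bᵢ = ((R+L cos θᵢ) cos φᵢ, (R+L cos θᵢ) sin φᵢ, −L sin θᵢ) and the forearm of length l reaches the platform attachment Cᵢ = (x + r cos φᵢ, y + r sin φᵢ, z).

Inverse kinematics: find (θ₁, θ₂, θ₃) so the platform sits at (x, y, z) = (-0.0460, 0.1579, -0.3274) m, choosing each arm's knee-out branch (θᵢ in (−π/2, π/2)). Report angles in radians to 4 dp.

θ₁ = 1.0467, θ₂ = -0.2623, θ₃ = 1.3958

arm 1 (φ=0.0°): x'=-0.0460, y'=0.1579
  e−x'=0.1660;  (l²−L²−(e−x')²−y'²−z²)/2L = -0.2004
  γ=atan2(-0.3274,0.1660)=-1.1015;  ψ=arccos(-0.5459)=2.1483;  θ1=γ+ψ≈1.0467
φ2=120.0° → target in arm frame (0.1597, -0.0391)
  A=-0.0397, B=-0.3274, C=(l²−L²−A²−y'²−z²)/(2L)=0.0465
  θ2 = atan2(B,A) + arccos(C/0.3298) = -0.2623
arm 3 (φ=240.0°): x'=-0.1137, y'=-0.1188
  e−x'=0.2337;  (l²−L²−(e−x')²−y'²−z²)/2L = -0.2817
  θ3 = atan2(B,A) + arccos(C/0.4023) = 1.3958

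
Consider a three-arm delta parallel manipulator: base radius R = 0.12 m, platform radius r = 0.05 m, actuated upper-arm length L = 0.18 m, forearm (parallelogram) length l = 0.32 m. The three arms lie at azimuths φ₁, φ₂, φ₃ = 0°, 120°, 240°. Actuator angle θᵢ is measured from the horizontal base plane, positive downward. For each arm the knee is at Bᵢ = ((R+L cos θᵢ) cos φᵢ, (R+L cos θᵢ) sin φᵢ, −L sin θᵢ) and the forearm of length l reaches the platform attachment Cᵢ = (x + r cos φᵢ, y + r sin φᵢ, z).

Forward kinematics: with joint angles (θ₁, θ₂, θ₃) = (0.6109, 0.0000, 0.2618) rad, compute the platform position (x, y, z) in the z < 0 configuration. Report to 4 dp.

(-0.0648, 0.0279, -0.2514)

arm 1 at φ=0.0°: e+L cos θ1 = 0.2174;  centre 1 = (0.2174, 0.0000, -0.1032)
centre 2 = (0.2500·cos120.0°, 0.2500·sin120.0°, 0.0000) = (-0.1250, 0.2165, 0.0000)
centre 3 = (0.2439·cos240.0°, 0.2439·sin240.0°, -0.0466) = (-0.1219, -0.2112, -0.0466)
eliminate P² terms by subtracting sphere 1 from 2 and 3
[-0.6849 0.4330 0.2065]·P = 0.0046;  [-0.6788 -0.4224 0.1133]·P = 0.0037
Cramer: x(z) = -0.0060+0.2337z;  y(z) = 0.0010-0.1072z
sphere 1 gives Az²+Bz+C=0 with A=1.0661, B=0.1018, C=-0.0418;  B²−4AC=0.1886;  roots -0.2514, 0.1559;  negative root z = -0.2514
x = -0.0648, y = 0.0279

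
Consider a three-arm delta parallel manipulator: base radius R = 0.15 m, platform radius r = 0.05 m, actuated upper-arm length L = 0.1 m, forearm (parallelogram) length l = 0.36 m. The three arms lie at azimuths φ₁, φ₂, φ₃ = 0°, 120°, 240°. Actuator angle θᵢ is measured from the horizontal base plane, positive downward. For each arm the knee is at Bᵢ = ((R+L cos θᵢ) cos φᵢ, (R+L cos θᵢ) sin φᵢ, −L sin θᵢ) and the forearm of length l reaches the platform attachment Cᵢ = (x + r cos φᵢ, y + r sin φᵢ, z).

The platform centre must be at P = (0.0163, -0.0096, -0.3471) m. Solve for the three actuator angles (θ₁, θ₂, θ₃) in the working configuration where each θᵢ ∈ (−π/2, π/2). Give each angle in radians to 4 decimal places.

θ₁ = 0.3486, θ₂ = 0.5235, θ₃ = 0.4358

φ1=0.0° → target in arm frame (0.0163, -0.0096)
  A=0.0837, B=-0.3471, C=(l²−L²−A²−y'²−z²)/(2L)=-0.0399
  √(A²+B²)=0.3570;  θ1 = -1.3342+1.6827 ≈ 0.3486
rotate P by −φ2: (-0.0165, -0.0093, -0.3471)
  A cos θ + B sin θ = C:  0.1165·cos θ + -0.3471·sin θ = -0.0726
  θ2 = atan2(B,A) + arccos(C/0.3661) = 0.5235
rotate P by −φ3: (0.0002, 0.0189, -0.3471)
  e−x'=0.0998;  (l²−L²−(e−x')²−y'²−z²)/2L = -0.0560
  θ3 = atan2(B,A) + arccos(C/0.3612) = 0.4358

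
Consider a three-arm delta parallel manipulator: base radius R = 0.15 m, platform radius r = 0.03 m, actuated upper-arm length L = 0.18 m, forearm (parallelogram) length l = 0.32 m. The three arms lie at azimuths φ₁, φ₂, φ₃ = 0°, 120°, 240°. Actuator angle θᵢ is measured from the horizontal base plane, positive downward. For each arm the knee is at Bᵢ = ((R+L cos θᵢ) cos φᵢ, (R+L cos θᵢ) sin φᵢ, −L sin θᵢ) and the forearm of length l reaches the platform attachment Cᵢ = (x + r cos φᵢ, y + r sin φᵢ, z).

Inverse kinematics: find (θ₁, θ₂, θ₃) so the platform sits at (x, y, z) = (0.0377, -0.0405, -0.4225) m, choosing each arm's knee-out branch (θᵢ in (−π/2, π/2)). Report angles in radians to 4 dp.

θ₁ = 1.0473, θ₂ = 1.3962, θ₃ = 1.1346

arm 1 (φ=0.0°): x'=0.0377, y'=-0.0405
  A=0.0823, B=-0.4225, C=(l²−L²−A²−y'²−z²)/(2L)=-0.3248
  γ=atan2(-0.4225,0.0823)=-1.3784;  ψ=arccos(-0.7545)=2.4257;  θ1=γ+ψ≈1.0473
arm 2 (φ=120.0°): x'=-0.0539, y'=-0.0124
  e−x'=0.1739;  (l²−L²−(e−x')²−y'²−z²)/2L = -0.3859
  θ2 = atan2(B,A) + arccos(C/0.4569) = 1.3962
arm 3 (φ=240.0°): x'=0.0162, y'=0.0529
  A cos θ + B sin θ = C:  0.1038·cos θ + -0.4225·sin θ = -0.3391
  θ3 = atan2(B,A) + arccos(C/0.4351) = 1.1346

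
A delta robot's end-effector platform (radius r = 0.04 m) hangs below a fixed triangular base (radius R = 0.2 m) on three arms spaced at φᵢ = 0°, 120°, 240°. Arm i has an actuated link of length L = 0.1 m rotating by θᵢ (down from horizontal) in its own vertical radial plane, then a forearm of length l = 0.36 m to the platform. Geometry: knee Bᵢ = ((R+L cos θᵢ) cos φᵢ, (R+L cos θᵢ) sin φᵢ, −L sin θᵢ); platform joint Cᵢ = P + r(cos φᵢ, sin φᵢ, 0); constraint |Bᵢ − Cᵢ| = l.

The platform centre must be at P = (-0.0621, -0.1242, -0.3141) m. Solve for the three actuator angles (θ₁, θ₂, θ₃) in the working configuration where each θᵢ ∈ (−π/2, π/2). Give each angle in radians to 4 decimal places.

arm 1 (φ=0.0°): x'=-0.0621, y'=-0.1242
  e−x'=0.2221;  (l²−L²−(e−x')²−y'²−z²)/2L = -0.2191
  √(A²+B²)=0.3847;  θ1 = -0.9553+2.1766 ≈ 1.2213
φ2=120.0° → target in arm frame (-0.0765, 0.1159)
  e−x'=0.2365;  (l²−L²−(e−x')²−y'²−z²)/2L = -0.2421
  γ=atan2(-0.3141,0.2365)=-0.9254;  ψ=arccos(-0.6158)=2.2342;  θ2=γ+ψ≈1.3088
arm 3 (φ=240.0°): x'=0.1386, y'=0.0083
  e−x'=0.0214;  (l²−L²−(e−x')²−y'²−z²)/2L = 0.1021
  √(A²+B²)=0.3148;  θ3 = -1.5028+1.2406 ≈ -0.2622

θ₁ = 1.2213, θ₂ = 1.3088, θ₃ = -0.2622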